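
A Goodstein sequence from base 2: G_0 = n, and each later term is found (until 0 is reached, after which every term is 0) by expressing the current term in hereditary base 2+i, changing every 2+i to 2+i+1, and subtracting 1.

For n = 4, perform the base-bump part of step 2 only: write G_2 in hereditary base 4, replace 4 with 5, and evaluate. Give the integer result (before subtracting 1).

61

4 —HB2→ 2^2 —bump→ 3^3 = 27 —(−1)→ 26
26 —HB3→ 2·3^2 + 2·3 + 2 —bump→ 2·4^2 + 2·4 + 2 = 42 —(−1)→ 41
41 —HB4→ 2·4^2 + 2·4 + 1 —bump→ 2·5^2 + 2·5 + 1 = 61 —(−1)→ 60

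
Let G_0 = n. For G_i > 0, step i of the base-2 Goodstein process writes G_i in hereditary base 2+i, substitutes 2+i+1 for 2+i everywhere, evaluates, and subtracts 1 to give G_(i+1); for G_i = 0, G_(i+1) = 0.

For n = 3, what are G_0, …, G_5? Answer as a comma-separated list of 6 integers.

base 2: 3 = 2 + 1; at 3: 3 + 1 = 4; next = 3
base 3: 3 = 3; at 4: 4 = 4; next = 3
base 4: 3 = 3; at 5: 3 = 3; next = 2
base 5: 2 = 2; at 6: 2 = 2; next = 1
base 6: 1 = 1; at 7: 1 = 1; next = 0

3, 3, 3, 2, 1, 0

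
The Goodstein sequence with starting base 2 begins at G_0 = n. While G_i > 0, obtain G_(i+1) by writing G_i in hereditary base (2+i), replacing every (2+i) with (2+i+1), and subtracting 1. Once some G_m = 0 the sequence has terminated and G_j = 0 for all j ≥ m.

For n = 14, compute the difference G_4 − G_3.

14 —HB2→ 2^(2 + 1) + 2^2 + 2 —bump→ 3^(3 + 1) + 3^3 + 3 = 111 —(−1)→ 110
110 —HB3→ 3^(3 + 1) + 3^3 + 2 —bump→ 4^(4 + 1) + 4^4 + 2 = 1282 —(−1)→ 1281
1281 —HB4→ 4^(4 + 1) + 4^4 + 1 —bump→ 5^(5 + 1) + 5^5 + 1 = 18751 —(−1)→ 18750
18750 —HB5→ 5^(5 + 1) + 5^5 —bump→ 6^(6 + 1) + 6^6 = 326592 —(−1)→ 326591

307841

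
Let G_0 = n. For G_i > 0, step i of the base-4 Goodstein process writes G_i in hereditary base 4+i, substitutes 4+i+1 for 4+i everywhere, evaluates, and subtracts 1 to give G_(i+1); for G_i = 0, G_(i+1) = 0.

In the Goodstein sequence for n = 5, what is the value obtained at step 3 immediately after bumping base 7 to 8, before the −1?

G_0 = 5. HB_4(5) = 4 + 1. Bump = 6. G_1 = 5.
G_1 = 5. HB_5(5) = 5. Bump = 6. G_2 = 5.
G_2 = 5. HB_6(5) = 5. Bump = 5. G_3 = 4.
G_3 = 4. HB_7(4) = 4. Bump = 4. G_4 = 3.

4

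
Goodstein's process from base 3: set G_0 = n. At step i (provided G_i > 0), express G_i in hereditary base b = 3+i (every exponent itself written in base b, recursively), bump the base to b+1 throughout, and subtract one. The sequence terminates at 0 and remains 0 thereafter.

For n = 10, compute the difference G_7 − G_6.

3

[0] 10 ≡ 3^2 + 1 (base 3). Lift 4: 17. −1: 16.
[1] 16 ≡ 4^2 (base 4). Lift 5: 25. −1: 24.
[2] 24 ≡ 4·5 + 4 (base 5). Lift 6: 28. −1: 27.
[3] 27 ≡ 4·6 + 3 (base 6). Lift 7: 31. −1: 30.
[4] 30 ≡ 4·7 + 2 (base 7). Lift 8: 34. −1: 33.
[5] 33 ≡ 4·8 + 1 (base 8). Lift 9: 37. −1: 36.
[6] 36 ≡ 4·9 (base 9). Lift 10: 40. −1: 39.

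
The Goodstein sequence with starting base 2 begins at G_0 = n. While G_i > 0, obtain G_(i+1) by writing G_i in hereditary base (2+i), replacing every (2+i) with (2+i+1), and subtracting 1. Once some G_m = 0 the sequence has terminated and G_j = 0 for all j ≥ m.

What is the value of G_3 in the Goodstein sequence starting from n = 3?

2

3 —HB2→ 2 + 1 —bump→ 3 + 1 = 4 —(−1)→ 3
3 —HB3→ 3 —bump→ 4 = 4 —(−1)→ 3
3 —HB4→ 3 —bump→ 3 = 3 —(−1)→ 2
2 —HB5→ 2 —bump→ 2 = 2 —(−1)→ 1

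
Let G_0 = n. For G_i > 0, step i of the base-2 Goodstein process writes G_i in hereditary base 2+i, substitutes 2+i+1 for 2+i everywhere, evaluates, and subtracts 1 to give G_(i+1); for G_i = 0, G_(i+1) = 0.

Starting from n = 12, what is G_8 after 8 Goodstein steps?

base 2: 12 = 2^(2 + 1) + 2^2; at 3: 3^(3 + 1) + 3^3 = 108; next = 107
base 3: 107 = 3^(3 + 1) + 2·3^2 + 2·3 + 2; at 4: 4^(4 + 1) + 2·4^2 + 2·4 + 2 = 1066; next = 1065
base 4: 1065 = 4^(4 + 1) + 2·4^2 + 2·4 + 1; at 5: 5^(5 + 1) + 2·5^2 + 2·5 + 1 = 15686; next = 15685
base 5: 15685 = 5^(5 + 1) + 2·5^2 + 2·5; at 6: 6^(6 + 1) + 2·6^2 + 2·6 = 280020; next = 280019
base 6: 280019 = 6^(6 + 1) + 2·6^2 + 6 + 5; at 7: 7^(7 + 1) + 2·7^2 + 7 + 5 = 5764911; next = 5764910
base 7: 5764910 = 7^(7 + 1) + 2·7^2 + 7 + 4; at 8: 8^(8 + 1) + 2·8^2 + 8 + 4 = 134217868; next = 134217867
base 8: 134217867 = 8^(8 + 1) + 2·8^2 + 8 + 3; at 9: 9^(9 + 1) + 2·9^2 + 9 + 3 = 3486784575; next = 3486784574
base 9: 3486784574 = 9^(9 + 1) + 2·9^2 + 9 + 2; at 10: 10^(10 + 1) + 2·10^2 + 10 + 2 = 100000000212; next = 100000000211
base 10: 100000000211 = 10^(10 + 1) + 2·10^2 + 10 + 1; at 11: 11^(11 + 1) + 2·11^2 + 11 + 1 = 3138428376975; next = 3138428376974

100000000211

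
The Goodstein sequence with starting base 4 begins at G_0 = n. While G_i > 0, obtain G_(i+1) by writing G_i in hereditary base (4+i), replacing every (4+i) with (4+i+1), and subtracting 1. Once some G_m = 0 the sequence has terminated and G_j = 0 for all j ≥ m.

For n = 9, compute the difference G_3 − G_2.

(0) 9|_4 = 2·4 + 1 ↦ 2·5 + 1|_5 = 11 ⇒ 10
(1) 10|_5 = 2·5 ↦ 2·6|_6 = 12 ⇒ 11
(2) 11|_6 = 6 + 5 ↦ 7 + 5|_7 = 12 ⇒ 11

0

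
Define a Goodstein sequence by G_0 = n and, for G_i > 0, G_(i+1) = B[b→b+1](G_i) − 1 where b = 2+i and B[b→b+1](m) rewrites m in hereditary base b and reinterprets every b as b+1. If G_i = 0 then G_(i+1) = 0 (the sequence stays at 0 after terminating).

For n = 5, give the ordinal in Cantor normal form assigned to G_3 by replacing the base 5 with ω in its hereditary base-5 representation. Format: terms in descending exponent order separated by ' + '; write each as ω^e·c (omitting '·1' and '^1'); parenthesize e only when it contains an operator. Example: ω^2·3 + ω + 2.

[0] 5 ≡ 2^2 + 1 (base 2). Lift 3: 28. −1: 27.
[1] 27 ≡ 3^3 (base 3). Lift 4: 256. −1: 255.
[2] 255 ≡ 3·4^3 + 3·4^2 + 3·4 + 3 (base 4). Lift 5: 468. −1: 467.

ω^3·3 + ω^2·3 + ω·3 + 2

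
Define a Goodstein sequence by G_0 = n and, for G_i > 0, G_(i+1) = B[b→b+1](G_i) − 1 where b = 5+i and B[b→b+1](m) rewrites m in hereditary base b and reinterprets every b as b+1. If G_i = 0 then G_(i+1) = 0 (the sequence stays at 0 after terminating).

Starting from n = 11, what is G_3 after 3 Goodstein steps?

i=0: 11 = 2·5 + 1 (b=5); 5→6: 2·6 + 1 = 13; 13−1 = 12
i=1: 12 = 2·6 (b=6); 6→7: 2·7 = 14; 14−1 = 13
i=2: 13 = 7 + 6 (b=7); 7→8: 8 + 6 = 14; 14−1 = 13
i=3: 13 = 8 + 5 (b=8); 8→9: 9 + 5 = 14; 14−1 = 13

13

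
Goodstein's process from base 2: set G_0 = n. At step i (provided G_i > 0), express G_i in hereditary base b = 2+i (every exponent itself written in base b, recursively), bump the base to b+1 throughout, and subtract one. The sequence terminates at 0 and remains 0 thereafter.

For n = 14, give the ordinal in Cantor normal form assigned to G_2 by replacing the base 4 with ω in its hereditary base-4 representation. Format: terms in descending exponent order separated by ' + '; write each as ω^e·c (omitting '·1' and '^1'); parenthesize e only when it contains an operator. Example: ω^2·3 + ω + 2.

base 2: 14 = 2^(2 + 1) + 2^2 + 2; at 3: 3^(3 + 1) + 3^3 + 3 = 111; next = 110
base 3: 110 = 3^(3 + 1) + 3^3 + 2; at 4: 4^(4 + 1) + 4^4 + 2 = 1282; next = 1281
base 4: 1281 = 4^(4 + 1) + 4^4 + 1; at 5: 5^(5 + 1) + 5^5 + 1 = 18751; next = 18750

ω^(ω + 1) + ω^ω + 1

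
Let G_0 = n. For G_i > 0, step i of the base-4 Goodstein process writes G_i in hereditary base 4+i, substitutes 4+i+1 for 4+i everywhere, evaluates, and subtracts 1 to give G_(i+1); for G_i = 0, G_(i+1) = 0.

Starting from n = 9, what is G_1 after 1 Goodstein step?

(0) 9|_4 = 2·4 + 1 ↦ 2·5 + 1|_5 = 11 ⇒ 10
(1) 10|_5 = 2·5 ↦ 2·6|_6 = 12 ⇒ 11

10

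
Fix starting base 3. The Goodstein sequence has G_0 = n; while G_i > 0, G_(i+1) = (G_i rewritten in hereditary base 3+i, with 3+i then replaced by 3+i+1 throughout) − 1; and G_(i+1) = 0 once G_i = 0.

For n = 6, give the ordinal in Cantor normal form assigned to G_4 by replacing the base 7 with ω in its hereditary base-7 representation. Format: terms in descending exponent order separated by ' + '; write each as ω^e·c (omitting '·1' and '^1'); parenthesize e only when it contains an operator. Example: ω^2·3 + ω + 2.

ω

G_0=6  [base 3] 2·3  →[3↦4]→  2·4 = 8  −1 ⇒ G_1=7
G_1=7  [base 4] 4 + 3  →[4↦5]→  5 + 3 = 8  −1 ⇒ G_2=7
G_2=7  [base 5] 5 + 2  →[5↦6]→  6 + 2 = 8  −1 ⇒ G_3=7
G_3=7  [base 6] 6 + 1  →[6↦7]→  7 + 1 = 8  −1 ⇒ G_4=7
G_4=7  [base 7] 7  →[7↦8]→  8 = 8  −1 ⇒ G_5=7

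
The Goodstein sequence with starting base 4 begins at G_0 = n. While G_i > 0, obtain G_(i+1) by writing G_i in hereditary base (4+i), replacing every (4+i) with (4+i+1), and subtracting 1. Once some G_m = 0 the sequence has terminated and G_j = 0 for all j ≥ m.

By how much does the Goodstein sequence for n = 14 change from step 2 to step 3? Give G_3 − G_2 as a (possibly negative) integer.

2

base 4: 14 = 3·4 + 2; at 5: 3·5 + 2 = 17; next = 16
base 5: 16 = 3·5 + 1; at 6: 3·6 + 1 = 19; next = 18
base 6: 18 = 3·6; at 7: 3·7 = 21; next = 20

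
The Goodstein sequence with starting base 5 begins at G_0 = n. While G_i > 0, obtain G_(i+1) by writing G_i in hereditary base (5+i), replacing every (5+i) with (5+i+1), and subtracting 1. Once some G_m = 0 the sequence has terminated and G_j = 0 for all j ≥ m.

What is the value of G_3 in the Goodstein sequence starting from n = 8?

step 0: 8 = 5 + 3; sub 6 for 5: 6 + 3; = 9; G_1 = 9−1 = 8
step 1: 8 = 6 + 2; sub 7 for 6: 7 + 2; = 9; G_2 = 9−1 = 8
step 2: 8 = 7 + 1; sub 8 for 7: 8 + 1; = 9; G_3 = 9−1 = 8
step 3: 8 = 8; sub 9 for 8: 9; = 9; G_4 = 9−1 = 8

8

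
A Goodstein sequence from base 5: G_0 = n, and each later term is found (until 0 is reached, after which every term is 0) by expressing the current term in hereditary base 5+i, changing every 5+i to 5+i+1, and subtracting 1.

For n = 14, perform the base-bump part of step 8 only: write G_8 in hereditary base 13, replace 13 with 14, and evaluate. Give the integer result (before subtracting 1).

20

G_0 = 14. HB_5(14) = 2·5 + 4. Bump = 16. G_1 = 15.
G_1 = 15. HB_6(15) = 2·6 + 3. Bump = 17. G_2 = 16.
G_2 = 16. HB_7(16) = 2·7 + 2. Bump = 18. G_3 = 17.
G_3 = 17. HB_8(17) = 2·8 + 1. Bump = 19. G_4 = 18.
G_4 = 18. HB_9(18) = 2·9. Bump = 20. G_5 = 19.
G_5 = 19. HB_10(19) = 10 + 9. Bump = 20. G_6 = 19.
G_6 = 19. HB_11(19) = 11 + 8. Bump = 20. G_7 = 19.
G_7 = 19. HB_12(19) = 12 + 7. Bump = 20. G_8 = 19.
G_8 = 19. HB_13(19) = 13 + 6. Bump = 20. G_9 = 19.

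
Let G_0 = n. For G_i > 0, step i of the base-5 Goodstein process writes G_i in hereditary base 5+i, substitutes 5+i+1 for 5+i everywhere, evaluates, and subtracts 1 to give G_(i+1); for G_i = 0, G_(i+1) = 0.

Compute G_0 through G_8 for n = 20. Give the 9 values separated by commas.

20, 23, 25, 27, 29, 31, 33, 35, 36

step 0: 20 = 4·5; sub 6 for 5: 4·6; = 24; G_1 = 24−1 = 23
step 1: 23 = 3·6 + 5; sub 7 for 6: 3·7 + 5; = 26; G_2 = 26−1 = 25
step 2: 25 = 3·7 + 4; sub 8 for 7: 3·8 + 4; = 28; G_3 = 28−1 = 27
step 3: 27 = 3·8 + 3; sub 9 for 8: 3·9 + 3; = 30; G_4 = 30−1 = 29
step 4: 29 = 3·9 + 2; sub 10 for 9: 3·10 + 2; = 32; G_5 = 32−1 = 31
step 5: 31 = 3·10 + 1; sub 11 for 10: 3·11 + 1; = 34; G_6 = 34−1 = 33
step 6: 33 = 3·11; sub 12 for 11: 3·12; = 36; G_7 = 36−1 = 35
step 7: 35 = 2·12 + 11; sub 13 for 12: 2·13 + 11; = 37; G_8 = 37−1 = 36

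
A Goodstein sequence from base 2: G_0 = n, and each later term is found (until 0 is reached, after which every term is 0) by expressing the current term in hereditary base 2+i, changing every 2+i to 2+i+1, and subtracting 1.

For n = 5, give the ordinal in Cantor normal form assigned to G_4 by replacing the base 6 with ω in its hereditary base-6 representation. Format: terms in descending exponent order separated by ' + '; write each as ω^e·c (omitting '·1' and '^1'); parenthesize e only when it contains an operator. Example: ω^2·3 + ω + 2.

ω^3·3 + ω^2·3 + ω·3 + 1

[0] 5 ≡ 2^2 + 1 (base 2). Lift 3: 28. −1: 27.
[1] 27 ≡ 3^3 (base 3). Lift 4: 256. −1: 255.
[2] 255 ≡ 3·4^3 + 3·4^2 + 3·4 + 3 (base 4). Lift 5: 468. −1: 467.
[3] 467 ≡ 3·5^3 + 3·5^2 + 3·5 + 2 (base 5). Lift 6: 776. −1: 775.
[4] 775 ≡ 3·6^3 + 3·6^2 + 3·6 + 1 (base 6). Lift 7: 1198. −1: 1197.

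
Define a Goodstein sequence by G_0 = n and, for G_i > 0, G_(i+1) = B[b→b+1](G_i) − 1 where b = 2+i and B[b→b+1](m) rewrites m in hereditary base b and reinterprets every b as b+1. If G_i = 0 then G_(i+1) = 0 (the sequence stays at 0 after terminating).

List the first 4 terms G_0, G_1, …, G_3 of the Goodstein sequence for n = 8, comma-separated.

8, 80, 553, 6310

8 —HB2→ 2^(2 + 1) —bump→ 3^(3 + 1) = 81 —(−1)→ 80
80 —HB3→ 2·3^3 + 2·3^2 + 2·3 + 2 —bump→ 2·4^4 + 2·4^2 + 2·4 + 2 = 554 —(−1)→ 553
553 —HB4→ 2·4^4 + 2·4^2 + 2·4 + 1 —bump→ 2·5^5 + 2·5^2 + 2·5 + 1 = 6311 —(−1)→ 6310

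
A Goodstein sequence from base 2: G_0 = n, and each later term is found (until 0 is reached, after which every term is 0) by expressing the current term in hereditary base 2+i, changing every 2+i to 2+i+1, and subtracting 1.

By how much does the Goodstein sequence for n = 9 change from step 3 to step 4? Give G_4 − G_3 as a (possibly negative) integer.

130901

G_0=9  [base 2] 2^(2 + 1) + 1  →[2↦3]→  3^(3 + 1) + 1 = 82  −1 ⇒ G_1=81
G_1=81  [base 3] 3^(3 + 1)  →[3↦4]→  4^(4 + 1) = 1024  −1 ⇒ G_2=1023
G_2=1023  [base 4] 3·4^4 + 3·4^3 + 3·4^2 + 3·4 + 3  →[4↦5]→  3·5^5 + 3·5^3 + 3·5^2 + 3·5 + 3 = 9843  −1 ⇒ G_3=9842
G_3=9842  [base 5] 3·5^5 + 3·5^3 + 3·5^2 + 3·5 + 2  →[5↦6]→  3·6^6 + 3·6^3 + 3·6^2 + 3·6 + 2 = 140744  −1 ⇒ G_4=140743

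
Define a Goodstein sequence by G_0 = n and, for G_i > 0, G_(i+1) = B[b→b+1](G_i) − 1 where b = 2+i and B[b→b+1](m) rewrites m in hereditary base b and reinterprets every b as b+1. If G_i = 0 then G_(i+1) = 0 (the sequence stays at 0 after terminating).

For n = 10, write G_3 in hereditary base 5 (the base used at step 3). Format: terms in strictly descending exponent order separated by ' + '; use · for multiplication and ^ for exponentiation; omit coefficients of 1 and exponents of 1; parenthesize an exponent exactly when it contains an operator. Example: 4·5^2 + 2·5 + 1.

step 0: 10 = 2^(2 + 1) + 2; sub 3 for 2: 3^(3 + 1) + 3; = 84; G_1 = 84−1 = 83
step 1: 83 = 3^(3 + 1) + 2; sub 4 for 3: 4^(4 + 1) + 2; = 1026; G_2 = 1026−1 = 1025
step 2: 1025 = 4^(4 + 1) + 1; sub 5 for 4: 5^(5 + 1) + 1; = 15626; G_3 = 15626−1 = 15625
step 3: 15625 = 5^(5 + 1); sub 6 for 5: 6^(6 + 1); = 279936; G_4 = 279936−1 = 279935

5^(5 + 1)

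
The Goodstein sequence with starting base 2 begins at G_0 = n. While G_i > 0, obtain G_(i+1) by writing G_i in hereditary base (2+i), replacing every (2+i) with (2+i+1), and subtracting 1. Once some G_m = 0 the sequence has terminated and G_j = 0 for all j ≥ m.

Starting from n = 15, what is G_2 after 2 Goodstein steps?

1283

G_0 = 15. HB_2(15) = 2^(2 + 1) + 2^2 + 2 + 1. Bump = 112. G_1 = 111.
G_1 = 111. HB_3(111) = 3^(3 + 1) + 3^3 + 3. Bump = 1284. G_2 = 1283.
G_2 = 1283. HB_4(1283) = 4^(4 + 1) + 4^4 + 3. Bump = 18753. G_3 = 18752.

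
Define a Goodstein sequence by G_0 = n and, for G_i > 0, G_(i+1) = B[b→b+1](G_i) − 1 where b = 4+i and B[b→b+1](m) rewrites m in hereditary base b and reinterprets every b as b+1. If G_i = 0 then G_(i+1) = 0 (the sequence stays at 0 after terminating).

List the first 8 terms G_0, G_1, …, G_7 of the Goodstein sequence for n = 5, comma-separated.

5, 5, 5, 4, 3, 2, 1, 0

G_0=5  [base 4] 4 + 1  →[4↦5]→  5 + 1 = 6  −1 ⇒ G_1=5
G_1=5  [base 5] 5  →[5↦6]→  6 = 6  −1 ⇒ G_2=5
G_2=5  [base 6] 5  →[6↦7]→  5 = 5  −1 ⇒ G_3=4
G_3=4  [base 7] 4  →[7↦8]→  4 = 4  −1 ⇒ G_4=3
G_4=3  [base 8] 3  →[8↦9]→  3 = 3  −1 ⇒ G_5=2
G_5=2  [base 9] 2  →[9↦10]→  2 = 2  −1 ⇒ G_6=1
G_6=1  [base 10] 1  →[10↦11]→  1 = 1  −1 ⇒ G_7=0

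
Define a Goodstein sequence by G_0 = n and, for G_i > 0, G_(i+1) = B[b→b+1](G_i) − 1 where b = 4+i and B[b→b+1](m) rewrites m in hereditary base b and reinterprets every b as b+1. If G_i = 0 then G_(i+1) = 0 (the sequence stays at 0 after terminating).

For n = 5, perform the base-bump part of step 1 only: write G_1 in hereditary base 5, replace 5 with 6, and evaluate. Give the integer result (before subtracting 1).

6

G_0 = 5. HB_4(5) = 4 + 1. Bump = 6. G_1 = 5.
G_1 = 5. HB_5(5) = 5. Bump = 6. G_2 = 5.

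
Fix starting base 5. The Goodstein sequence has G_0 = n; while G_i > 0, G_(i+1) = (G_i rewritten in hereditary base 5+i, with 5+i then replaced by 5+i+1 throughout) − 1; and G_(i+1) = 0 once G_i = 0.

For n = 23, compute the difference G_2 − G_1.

3

i=0: 23 = 4·5 + 3 (b=5); 5→6: 4·6 + 3 = 27; 27−1 = 26
i=1: 26 = 4·6 + 2 (b=6); 6→7: 4·7 + 2 = 30; 30−1 = 29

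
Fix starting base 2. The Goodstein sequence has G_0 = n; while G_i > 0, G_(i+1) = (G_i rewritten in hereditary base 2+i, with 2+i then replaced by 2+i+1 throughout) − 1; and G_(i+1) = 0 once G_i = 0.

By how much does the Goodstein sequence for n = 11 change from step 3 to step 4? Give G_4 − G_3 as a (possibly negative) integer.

i=0: 11 = 2^(2 + 1) + 2 + 1 (b=2); 2→3: 3^(3 + 1) + 3 + 1 = 85; 85−1 = 84
i=1: 84 = 3^(3 + 1) + 3 (b=3); 3→4: 4^(4 + 1) + 4 = 1028; 1028−1 = 1027
i=2: 1027 = 4^(4 + 1) + 3 (b=4); 4→5: 5^(5 + 1) + 3 = 15628; 15628−1 = 15627
i=3: 15627 = 5^(5 + 1) + 2 (b=5); 5→6: 6^(6 + 1) + 2 = 279938; 279938−1 = 279937

264310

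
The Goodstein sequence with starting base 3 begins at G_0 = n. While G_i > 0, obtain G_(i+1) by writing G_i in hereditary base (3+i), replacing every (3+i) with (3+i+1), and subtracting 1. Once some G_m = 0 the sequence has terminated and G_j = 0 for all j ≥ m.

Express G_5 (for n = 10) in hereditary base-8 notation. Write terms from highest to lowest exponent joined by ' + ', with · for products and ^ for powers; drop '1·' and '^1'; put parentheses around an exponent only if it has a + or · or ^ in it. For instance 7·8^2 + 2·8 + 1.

4·8 + 1

(0) 10|_3 = 3^2 + 1 ↦ 4^2 + 1|_4 = 17 ⇒ 16
(1) 16|_4 = 4^2 ↦ 5^2|_5 = 25 ⇒ 24
(2) 24|_5 = 4·5 + 4 ↦ 4·6 + 4|_6 = 28 ⇒ 27
(3) 27|_6 = 4·6 + 3 ↦ 4·7 + 3|_7 = 31 ⇒ 30
(4) 30|_7 = 4·7 + 2 ↦ 4·8 + 2|_8 = 34 ⇒ 33
(5) 33|_8 = 4·8 + 1 ↦ 4·9 + 1|_9 = 37 ⇒ 36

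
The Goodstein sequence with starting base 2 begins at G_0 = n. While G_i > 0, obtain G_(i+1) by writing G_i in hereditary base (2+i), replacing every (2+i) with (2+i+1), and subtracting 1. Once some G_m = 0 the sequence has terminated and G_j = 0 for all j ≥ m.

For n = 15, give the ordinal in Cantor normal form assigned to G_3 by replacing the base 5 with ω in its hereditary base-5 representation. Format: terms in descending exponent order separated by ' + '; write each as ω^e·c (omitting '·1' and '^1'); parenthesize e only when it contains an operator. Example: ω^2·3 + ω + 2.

ω^(ω + 1) + ω^ω + 2

G_0=15  [base 2] 2^(2 + 1) + 2^2 + 2 + 1  →[2↦3]→  3^(3 + 1) + 3^3 + 3 + 1 = 112  −1 ⇒ G_1=111
G_1=111  [base 3] 3^(3 + 1) + 3^3 + 3  →[3↦4]→  4^(4 + 1) + 4^4 + 4 = 1284  −1 ⇒ G_2=1283
G_2=1283  [base 4] 4^(4 + 1) + 4^4 + 3  →[4↦5]→  5^(5 + 1) + 5^5 + 3 = 18753  −1 ⇒ G_3=18752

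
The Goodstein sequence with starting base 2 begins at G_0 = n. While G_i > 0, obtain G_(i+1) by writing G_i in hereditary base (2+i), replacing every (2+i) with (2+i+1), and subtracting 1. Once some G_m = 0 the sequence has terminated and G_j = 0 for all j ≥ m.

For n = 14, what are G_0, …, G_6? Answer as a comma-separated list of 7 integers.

14 —HB2→ 2^(2 + 1) + 2^2 + 2 —bump→ 3^(3 + 1) + 3^3 + 3 = 111 —(−1)→ 110
110 —HB3→ 3^(3 + 1) + 3^3 + 2 —bump→ 4^(4 + 1) + 4^4 + 2 = 1282 —(−1)→ 1281
1281 —HB4→ 4^(4 + 1) + 4^4 + 1 —bump→ 5^(5 + 1) + 5^5 + 1 = 18751 —(−1)→ 18750
18750 —HB5→ 5^(5 + 1) + 5^5 —bump→ 6^(6 + 1) + 6^6 = 326592 —(−1)→ 326591
326591 —HB6→ 6^(6 + 1) + 5·6^5 + 5·6^4 + 5·6^3 + 5·6^2 + 5·6 + 5 —bump→ 7^(7 + 1) + 5·7^5 + 5·7^4 + 5·7^3 + 5·7^2 + 5·7 + 5 = 5862841 —(−1)→ 5862840
5862840 —HB7→ 7^(7 + 1) + 5·7^5 + 5·7^4 + 5·7^3 + 5·7^2 + 5·7 + 4 —bump→ 8^(8 + 1) + 5·8^5 + 5·8^4 + 5·8^3 + 5·8^2 + 5·8 + 4 = 134404972 —(−1)→ 134404971

14, 110, 1281, 18750, 326591, 5862840, 134404971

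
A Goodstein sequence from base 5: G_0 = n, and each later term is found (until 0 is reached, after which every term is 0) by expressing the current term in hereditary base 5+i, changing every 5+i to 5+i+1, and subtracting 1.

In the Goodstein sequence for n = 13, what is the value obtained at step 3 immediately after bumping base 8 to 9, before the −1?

18

i=0: 13 = 2·5 + 3 (b=5); 5→6: 2·6 + 3 = 15; 15−1 = 14
i=1: 14 = 2·6 + 2 (b=6); 6→7: 2·7 + 2 = 16; 16−1 = 15
i=2: 15 = 2·7 + 1 (b=7); 7→8: 2·8 + 1 = 17; 17−1 = 16
i=3: 16 = 2·8 (b=8); 8→9: 2·9 = 18; 18−1 = 17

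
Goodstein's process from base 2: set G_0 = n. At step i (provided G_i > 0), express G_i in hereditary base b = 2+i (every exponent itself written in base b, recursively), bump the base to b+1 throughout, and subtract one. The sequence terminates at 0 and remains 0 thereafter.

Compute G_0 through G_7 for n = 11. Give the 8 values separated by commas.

i=0: 11 = 2^(2 + 1) + 2 + 1 (b=2); 2→3: 3^(3 + 1) + 3 + 1 = 85; 85−1 = 84
i=1: 84 = 3^(3 + 1) + 3 (b=3); 3→4: 4^(4 + 1) + 4 = 1028; 1028−1 = 1027
i=2: 1027 = 4^(4 + 1) + 3 (b=4); 4→5: 5^(5 + 1) + 3 = 15628; 15628−1 = 15627
i=3: 15627 = 5^(5 + 1) + 2 (b=5); 5→6: 6^(6 + 1) + 2 = 279938; 279938−1 = 279937
i=4: 279937 = 6^(6 + 1) + 1 (b=6); 6→7: 7^(7 + 1) + 1 = 5764802; 5764802−1 = 5764801
i=5: 5764801 = 7^(7 + 1) (b=7); 7→8: 8^(8 + 1) = 134217728; 134217728−1 = 134217727
i=6: 134217727 = 7·8^8 + 7·8^7 + 7·8^6 + 7·8^5 + 7·8^4 + 7·8^3 + 7·8^2 + 7·8 + 7 (b=8); 8→9: 7·9^9 + 7·9^7 + 7·9^6 + 7·9^5 + 7·9^4 + 7·9^3 + 7·9^2 + 7·9 + 7 = 2749609303; 2749609303−1 = 2749609302

11, 84, 1027, 15627, 279937, 5764801, 134217727, 2749609302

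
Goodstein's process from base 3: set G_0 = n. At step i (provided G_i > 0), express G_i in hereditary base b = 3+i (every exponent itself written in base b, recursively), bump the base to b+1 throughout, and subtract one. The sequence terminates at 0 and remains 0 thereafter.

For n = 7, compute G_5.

9

G_0=7  [base 3] 2·3 + 1  →[3↦4]→  2·4 + 1 = 9  −1 ⇒ G_1=8
G_1=8  [base 4] 2·4  →[4↦5]→  2·5 = 10  −1 ⇒ G_2=9
G_2=9  [base 5] 5 + 4  →[5↦6]→  6 + 4 = 10  −1 ⇒ G_3=9
G_3=9  [base 6] 6 + 3  →[6↦7]→  7 + 3 = 10  −1 ⇒ G_4=9
G_4=9  [base 7] 7 + 2  →[7↦8]→  8 + 2 = 10  −1 ⇒ G_5=9
G_5=9  [base 8] 8 + 1  →[8↦9]→  9 + 1 = 10  −1 ⇒ G_6=9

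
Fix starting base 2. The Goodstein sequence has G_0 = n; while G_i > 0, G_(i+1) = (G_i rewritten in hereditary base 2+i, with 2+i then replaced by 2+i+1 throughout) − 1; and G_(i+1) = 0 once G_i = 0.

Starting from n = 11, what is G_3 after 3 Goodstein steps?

15627

[0] 11 ≡ 2^(2 + 1) + 2 + 1 (base 2). Lift 3: 85. −1: 84.
[1] 84 ≡ 3^(3 + 1) + 3 (base 3). Lift 4: 1028. −1: 1027.
[2] 1027 ≡ 4^(4 + 1) + 3 (base 4). Lift 5: 15628. −1: 15627.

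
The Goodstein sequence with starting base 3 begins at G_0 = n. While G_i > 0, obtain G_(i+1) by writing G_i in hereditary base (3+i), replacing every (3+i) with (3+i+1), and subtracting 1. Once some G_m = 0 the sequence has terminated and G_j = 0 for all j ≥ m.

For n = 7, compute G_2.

9

7 —HB3→ 2·3 + 1 —bump→ 2·4 + 1 = 9 —(−1)→ 8
8 —HB4→ 2·4 —bump→ 2·5 = 10 —(−1)→ 9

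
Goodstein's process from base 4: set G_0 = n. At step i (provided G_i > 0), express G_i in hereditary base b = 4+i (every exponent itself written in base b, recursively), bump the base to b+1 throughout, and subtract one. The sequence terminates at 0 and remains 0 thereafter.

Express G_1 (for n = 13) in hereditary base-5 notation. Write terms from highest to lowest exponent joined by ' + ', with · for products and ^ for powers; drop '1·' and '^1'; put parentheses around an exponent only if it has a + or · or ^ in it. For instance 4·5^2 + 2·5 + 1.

[0] 13 ≡ 3·4 + 1 (base 4). Lift 5: 16. −1: 15.
[1] 15 ≡ 3·5 (base 5). Lift 6: 18. −1: 17.

3·5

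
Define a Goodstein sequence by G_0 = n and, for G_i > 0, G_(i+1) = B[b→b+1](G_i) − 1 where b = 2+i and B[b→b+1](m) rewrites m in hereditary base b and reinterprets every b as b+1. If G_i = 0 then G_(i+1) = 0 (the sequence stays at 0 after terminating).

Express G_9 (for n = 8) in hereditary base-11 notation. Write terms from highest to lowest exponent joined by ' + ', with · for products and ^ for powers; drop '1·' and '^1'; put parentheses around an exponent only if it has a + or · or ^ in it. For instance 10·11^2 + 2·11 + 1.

G_0=8  [base 2] 2^(2 + 1)  →[2↦3]→  3^(3 + 1) = 81  −1 ⇒ G_1=80
G_1=80  [base 3] 2·3^3 + 2·3^2 + 2·3 + 2  →[3↦4]→  2·4^4 + 2·4^2 + 2·4 + 2 = 554  −1 ⇒ G_2=553
G_2=553  [base 4] 2·4^4 + 2·4^2 + 2·4 + 1  →[4↦5]→  2·5^5 + 2·5^2 + 2·5 + 1 = 6311  −1 ⇒ G_3=6310
G_3=6310  [base 5] 2·5^5 + 2·5^2 + 2·5  →[5↦6]→  2·6^6 + 2·6^2 + 2·6 = 93396  −1 ⇒ G_4=93395
G_4=93395  [base 6] 2·6^6 + 2·6^2 + 6 + 5  →[6↦7]→  2·7^7 + 2·7^2 + 7 + 5 = 1647196  −1 ⇒ G_5=1647195
G_5=1647195  [base 7] 2·7^7 + 2·7^2 + 7 + 4  →[7↦8]→  2·8^8 + 2·8^2 + 8 + 4 = 33554572  −1 ⇒ G_6=33554571
G_6=33554571  [base 8] 2·8^8 + 2·8^2 + 8 + 3  →[8↦9]→  2·9^9 + 2·9^2 + 9 + 3 = 774841152  −1 ⇒ G_7=774841151
G_7=774841151  [base 9] 2·9^9 + 2·9^2 + 9 + 2  →[9↦10]→  2·10^10 + 2·10^2 + 10 + 2 = 20000000212  −1 ⇒ G_8=20000000211
G_8=20000000211  [base 10] 2·10^10 + 2·10^2 + 10 + 1  →[10↦11]→  2·11^11 + 2·11^2 + 11 + 1 = 570623341476  −1 ⇒ G_9=570623341475

2·11^11 + 2·11^2 + 11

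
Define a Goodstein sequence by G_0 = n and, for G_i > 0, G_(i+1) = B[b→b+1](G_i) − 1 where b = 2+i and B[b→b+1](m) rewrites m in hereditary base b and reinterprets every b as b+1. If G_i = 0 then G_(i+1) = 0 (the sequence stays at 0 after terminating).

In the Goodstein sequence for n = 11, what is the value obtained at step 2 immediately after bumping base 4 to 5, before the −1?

15628

step 0: 11 = 2^(2 + 1) + 2 + 1; sub 3 for 2: 3^(3 + 1) + 3 + 1; = 85; G_1 = 85−1 = 84
step 1: 84 = 3^(3 + 1) + 3; sub 4 for 3: 4^(4 + 1) + 4; = 1028; G_2 = 1028−1 = 1027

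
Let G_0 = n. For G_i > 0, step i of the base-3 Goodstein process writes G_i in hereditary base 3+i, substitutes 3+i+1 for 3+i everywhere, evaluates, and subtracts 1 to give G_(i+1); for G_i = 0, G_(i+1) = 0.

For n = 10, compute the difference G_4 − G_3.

3

base 3: 10 = 3^2 + 1; at 4: 4^2 + 1 = 17; next = 16
base 4: 16 = 4^2; at 5: 5^2 = 25; next = 24
base 5: 24 = 4·5 + 4; at 6: 4·6 + 4 = 28; next = 27
base 6: 27 = 4·6 + 3; at 7: 4·7 + 3 = 31; next = 30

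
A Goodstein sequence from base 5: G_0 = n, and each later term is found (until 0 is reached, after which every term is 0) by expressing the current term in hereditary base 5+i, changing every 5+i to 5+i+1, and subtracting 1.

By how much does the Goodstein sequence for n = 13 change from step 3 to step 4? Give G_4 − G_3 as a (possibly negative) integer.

[0] 13 ≡ 2·5 + 3 (base 5). Lift 6: 15. −1: 14.
[1] 14 ≡ 2·6 + 2 (base 6). Lift 7: 16. −1: 15.
[2] 15 ≡ 2·7 + 1 (base 7). Lift 8: 17. −1: 16.
[3] 16 ≡ 2·8 (base 8). Lift 9: 18. −1: 17.

1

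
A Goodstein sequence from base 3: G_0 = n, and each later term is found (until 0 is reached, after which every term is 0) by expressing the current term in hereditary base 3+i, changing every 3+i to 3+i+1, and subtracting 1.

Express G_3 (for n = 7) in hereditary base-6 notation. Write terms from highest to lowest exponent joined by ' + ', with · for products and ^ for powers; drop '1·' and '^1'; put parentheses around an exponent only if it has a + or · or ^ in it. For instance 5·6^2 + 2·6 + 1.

6 + 3

(0) 7|_3 = 2·3 + 1 ↦ 2·4 + 1|_4 = 9 ⇒ 8
(1) 8|_4 = 2·4 ↦ 2·5|_5 = 10 ⇒ 9
(2) 9|_5 = 5 + 4 ↦ 6 + 4|_6 = 10 ⇒ 9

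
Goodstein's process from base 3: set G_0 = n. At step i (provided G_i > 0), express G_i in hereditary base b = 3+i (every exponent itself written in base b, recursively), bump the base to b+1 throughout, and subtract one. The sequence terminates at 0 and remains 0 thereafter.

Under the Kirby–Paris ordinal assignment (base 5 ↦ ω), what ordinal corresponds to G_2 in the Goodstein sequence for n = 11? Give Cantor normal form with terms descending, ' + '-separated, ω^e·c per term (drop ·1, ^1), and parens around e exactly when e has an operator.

11 —HB3→ 3^2 + 2 —bump→ 4^2 + 2 = 18 —(−1)→ 17
17 —HB4→ 4^2 + 1 —bump→ 5^2 + 1 = 26 —(−1)→ 25
25 —HB5→ 5^2 —bump→ 6^2 = 36 —(−1)→ 35

ω^2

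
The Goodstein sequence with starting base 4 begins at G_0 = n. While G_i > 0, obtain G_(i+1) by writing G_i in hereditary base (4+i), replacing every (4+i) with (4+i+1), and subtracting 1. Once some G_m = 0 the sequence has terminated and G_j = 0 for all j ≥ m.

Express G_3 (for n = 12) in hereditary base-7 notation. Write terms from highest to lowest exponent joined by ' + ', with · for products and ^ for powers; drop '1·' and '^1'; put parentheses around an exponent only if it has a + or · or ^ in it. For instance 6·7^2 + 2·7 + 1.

12 —HB4→ 3·4 —bump→ 3·5 = 15 —(−1)→ 14
14 —HB5→ 2·5 + 4 —bump→ 2·6 + 4 = 16 —(−1)→ 15
15 —HB6→ 2·6 + 3 —bump→ 2·7 + 3 = 17 —(−1)→ 16
16 —HB7→ 2·7 + 2 —bump→ 2·8 + 2 = 18 —(−1)→ 17

2·7 + 2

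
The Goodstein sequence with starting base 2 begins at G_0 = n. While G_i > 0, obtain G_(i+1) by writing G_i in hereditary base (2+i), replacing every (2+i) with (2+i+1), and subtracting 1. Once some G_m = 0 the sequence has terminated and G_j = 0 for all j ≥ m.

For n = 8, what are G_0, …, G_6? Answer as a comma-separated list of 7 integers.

8, 80, 553, 6310, 93395, 1647195, 33554571

base 2: 8 = 2^(2 + 1); at 3: 3^(3 + 1) = 81; next = 80
base 3: 80 = 2·3^3 + 2·3^2 + 2·3 + 2; at 4: 2·4^4 + 2·4^2 + 2·4 + 2 = 554; next = 553
base 4: 553 = 2·4^4 + 2·4^2 + 2·4 + 1; at 5: 2·5^5 + 2·5^2 + 2·5 + 1 = 6311; next = 6310
base 5: 6310 = 2·5^5 + 2·5^2 + 2·5; at 6: 2·6^6 + 2·6^2 + 2·6 = 93396; next = 93395
base 6: 93395 = 2·6^6 + 2·6^2 + 6 + 5; at 7: 2·7^7 + 2·7^2 + 7 + 5 = 1647196; next = 1647195
base 7: 1647195 = 2·7^7 + 2·7^2 + 7 + 4; at 8: 2·8^8 + 2·8^2 + 8 + 4 = 33554572; next = 33554571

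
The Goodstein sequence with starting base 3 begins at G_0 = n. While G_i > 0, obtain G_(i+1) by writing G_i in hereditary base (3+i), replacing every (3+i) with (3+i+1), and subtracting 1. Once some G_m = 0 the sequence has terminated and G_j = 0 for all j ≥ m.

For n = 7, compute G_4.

9

base 3: 7 = 2·3 + 1; at 4: 2·4 + 1 = 9; next = 8
base 4: 8 = 2·4; at 5: 2·5 = 10; next = 9
base 5: 9 = 5 + 4; at 6: 6 + 4 = 10; next = 9
base 6: 9 = 6 + 3; at 7: 7 + 3 = 10; next = 9
base 7: 9 = 7 + 2; at 8: 8 + 2 = 10; next = 9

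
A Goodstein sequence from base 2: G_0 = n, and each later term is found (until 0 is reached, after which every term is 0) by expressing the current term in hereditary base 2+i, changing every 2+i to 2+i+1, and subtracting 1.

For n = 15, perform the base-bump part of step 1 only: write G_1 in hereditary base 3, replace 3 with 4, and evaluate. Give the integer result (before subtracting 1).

[0] 15 ≡ 2^(2 + 1) + 2^2 + 2 + 1 (base 2). Lift 3: 112. −1: 111.
[1] 111 ≡ 3^(3 + 1) + 3^3 + 3 (base 3). Lift 4: 1284. −1: 1283.

1284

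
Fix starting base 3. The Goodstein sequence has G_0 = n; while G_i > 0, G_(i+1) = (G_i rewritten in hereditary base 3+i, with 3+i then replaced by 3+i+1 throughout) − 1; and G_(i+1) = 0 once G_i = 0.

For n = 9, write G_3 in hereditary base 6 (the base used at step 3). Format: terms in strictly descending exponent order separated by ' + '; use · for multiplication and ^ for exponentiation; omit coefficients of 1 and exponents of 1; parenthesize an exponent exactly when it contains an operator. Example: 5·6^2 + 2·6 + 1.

[0] 9 ≡ 3^2 (base 3). Lift 4: 16. −1: 15.
[1] 15 ≡ 3·4 + 3 (base 4). Lift 5: 18. −1: 17.
[2] 17 ≡ 3·5 + 2 (base 5). Lift 6: 20. −1: 19.
[3] 19 ≡ 3·6 + 1 (base 6). Lift 7: 22. −1: 21.

3·6 + 1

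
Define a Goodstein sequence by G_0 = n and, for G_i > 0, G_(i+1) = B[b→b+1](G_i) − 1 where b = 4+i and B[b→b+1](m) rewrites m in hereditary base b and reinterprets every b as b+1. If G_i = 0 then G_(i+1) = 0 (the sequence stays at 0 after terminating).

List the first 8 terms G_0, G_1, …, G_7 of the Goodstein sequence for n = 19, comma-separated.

G_0 = 19. HB_4(19) = 4^2 + 3. Bump = 28. G_1 = 27.
G_1 = 27. HB_5(27) = 5^2 + 2. Bump = 38. G_2 = 37.
G_2 = 37. HB_6(37) = 6^2 + 1. Bump = 50. G_3 = 49.
G_3 = 49. HB_7(49) = 7^2. Bump = 64. G_4 = 63.
G_4 = 63. HB_8(63) = 7·8 + 7. Bump = 70. G_5 = 69.
G_5 = 69. HB_9(69) = 7·9 + 6. Bump = 76. G_6 = 75.
G_6 = 75. HB_10(75) = 7·10 + 5. Bump = 82. G_7 = 81.

19, 27, 37, 49, 63, 69, 75, 81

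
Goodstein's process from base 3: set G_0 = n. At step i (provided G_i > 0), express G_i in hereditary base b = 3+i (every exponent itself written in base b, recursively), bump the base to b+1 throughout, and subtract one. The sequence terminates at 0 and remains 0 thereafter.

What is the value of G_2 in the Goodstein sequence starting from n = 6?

step 0: 6 = 2·3; sub 4 for 3: 2·4; = 8; G_1 = 8−1 = 7
step 1: 7 = 4 + 3; sub 5 for 4: 5 + 3; = 8; G_2 = 8−1 = 7
step 2: 7 = 5 + 2; sub 6 for 5: 6 + 2; = 8; G_3 = 8−1 = 7

7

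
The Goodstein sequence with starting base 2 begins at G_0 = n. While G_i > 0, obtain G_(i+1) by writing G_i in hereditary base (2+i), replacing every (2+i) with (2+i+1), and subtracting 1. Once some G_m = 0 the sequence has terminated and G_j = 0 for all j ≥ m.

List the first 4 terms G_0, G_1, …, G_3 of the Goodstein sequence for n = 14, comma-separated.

[0] 14 ≡ 2^(2 + 1) + 2^2 + 2 (base 2). Lift 3: 111. −1: 110.
[1] 110 ≡ 3^(3 + 1) + 3^3 + 2 (base 3). Lift 4: 1282. −1: 1281.
[2] 1281 ≡ 4^(4 + 1) + 4^4 + 1 (base 4). Lift 5: 18751. −1: 18750.

14, 110, 1281, 18750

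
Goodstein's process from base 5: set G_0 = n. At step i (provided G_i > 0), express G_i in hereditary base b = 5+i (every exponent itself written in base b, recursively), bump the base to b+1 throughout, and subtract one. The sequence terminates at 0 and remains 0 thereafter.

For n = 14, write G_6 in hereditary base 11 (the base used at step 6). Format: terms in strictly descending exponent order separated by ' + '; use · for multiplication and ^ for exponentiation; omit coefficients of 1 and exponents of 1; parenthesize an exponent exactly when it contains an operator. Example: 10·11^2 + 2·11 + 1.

(0) 14|_5 = 2·5 + 4 ↦ 2·6 + 4|_6 = 16 ⇒ 15
(1) 15|_6 = 2·6 + 3 ↦ 2·7 + 3|_7 = 17 ⇒ 16
(2) 16|_7 = 2·7 + 2 ↦ 2·8 + 2|_8 = 18 ⇒ 17
(3) 17|_8 = 2·8 + 1 ↦ 2·9 + 1|_9 = 19 ⇒ 18
(4) 18|_9 = 2·9 ↦ 2·10|_10 = 20 ⇒ 19
(5) 19|_10 = 10 + 9 ↦ 11 + 9|_11 = 20 ⇒ 19
(6) 19|_11 = 11 + 8 ↦ 12 + 8|_12 = 20 ⇒ 19

11 + 8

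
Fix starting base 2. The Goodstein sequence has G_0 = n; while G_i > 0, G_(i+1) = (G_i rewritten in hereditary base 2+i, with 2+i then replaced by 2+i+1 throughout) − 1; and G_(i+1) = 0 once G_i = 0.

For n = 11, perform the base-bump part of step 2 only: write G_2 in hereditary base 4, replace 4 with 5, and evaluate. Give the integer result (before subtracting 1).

15628

step 0: 11 = 2^(2 + 1) + 2 + 1; sub 3 for 2: 3^(3 + 1) + 3 + 1; = 85; G_1 = 85−1 = 84
step 1: 84 = 3^(3 + 1) + 3; sub 4 for 3: 4^(4 + 1) + 4; = 1028; G_2 = 1028−1 = 1027
step 2: 1027 = 4^(4 + 1) + 3; sub 5 for 4: 5^(5 + 1) + 3; = 15628; G_3 = 15628−1 = 15627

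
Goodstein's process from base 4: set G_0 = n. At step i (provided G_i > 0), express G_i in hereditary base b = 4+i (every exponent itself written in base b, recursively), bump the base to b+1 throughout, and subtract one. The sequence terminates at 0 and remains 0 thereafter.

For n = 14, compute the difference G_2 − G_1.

2

base 4: 14 = 3·4 + 2; at 5: 3·5 + 2 = 17; next = 16
base 5: 16 = 3·5 + 1; at 6: 3·6 + 1 = 19; next = 18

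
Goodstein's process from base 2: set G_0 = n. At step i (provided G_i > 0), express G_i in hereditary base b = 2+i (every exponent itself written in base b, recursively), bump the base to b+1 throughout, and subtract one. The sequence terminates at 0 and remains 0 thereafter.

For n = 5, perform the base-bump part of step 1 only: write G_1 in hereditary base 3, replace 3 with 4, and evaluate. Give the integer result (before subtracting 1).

256

i=0: 5 = 2^2 + 1 (b=2); 2→3: 3^3 + 1 = 28; 28−1 = 27
i=1: 27 = 3^3 (b=3); 3→4: 4^4 = 256; 256−1 = 255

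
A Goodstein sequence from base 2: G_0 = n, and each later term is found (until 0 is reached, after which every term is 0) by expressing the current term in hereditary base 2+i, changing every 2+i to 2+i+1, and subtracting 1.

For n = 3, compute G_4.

1

step 0: 3 = 2 + 1; sub 3 for 2: 3 + 1; = 4; G_1 = 4−1 = 3
step 1: 3 = 3; sub 4 for 3: 4; = 4; G_2 = 4−1 = 3
step 2: 3 = 3; sub 5 for 4: 3; = 3; G_3 = 3−1 = 2
step 3: 2 = 2; sub 6 for 5: 2; = 2; G_4 = 2−1 = 1
step 4: 1 = 1; sub 7 for 6: 1; = 1; G_5 = 1−1 = 0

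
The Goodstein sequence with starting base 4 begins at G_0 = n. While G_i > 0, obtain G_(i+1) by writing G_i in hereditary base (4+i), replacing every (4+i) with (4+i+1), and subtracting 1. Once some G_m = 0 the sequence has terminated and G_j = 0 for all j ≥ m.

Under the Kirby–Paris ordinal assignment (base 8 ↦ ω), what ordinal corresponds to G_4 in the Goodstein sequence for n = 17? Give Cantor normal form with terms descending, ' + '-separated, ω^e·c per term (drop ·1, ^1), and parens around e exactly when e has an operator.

ω·5 + 3

G_0=17  [base 4] 4^2 + 1  →[4↦5]→  5^2 + 1 = 26  −1 ⇒ G_1=25
G_1=25  [base 5] 5^2  →[5↦6]→  6^2 = 36  −1 ⇒ G_2=35
G_2=35  [base 6] 5·6 + 5  →[6↦7]→  5·7 + 5 = 40  −1 ⇒ G_3=39
G_3=39  [base 7] 5·7 + 4  →[7↦8]→  5·8 + 4 = 44  −1 ⇒ G_4=43
G_4=43  [base 8] 5·8 + 3  →[8↦9]→  5·9 + 3 = 48  −1 ⇒ G_5=47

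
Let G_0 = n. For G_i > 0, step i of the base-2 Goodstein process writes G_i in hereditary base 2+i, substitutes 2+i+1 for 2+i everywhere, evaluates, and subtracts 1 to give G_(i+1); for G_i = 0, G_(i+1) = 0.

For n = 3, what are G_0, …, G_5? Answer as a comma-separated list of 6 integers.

G_0=3  [base 2] 2 + 1  →[2↦3]→  3 + 1 = 4  −1 ⇒ G_1=3
G_1=3  [base 3] 3  →[3↦4]→  4 = 4  −1 ⇒ G_2=3
G_2=3  [base 4] 3  →[4↦5]→  3 = 3  −1 ⇒ G_3=2
G_3=2  [base 5] 2  →[5↦6]→  2 = 2  −1 ⇒ G_4=1
G_4=1  [base 6] 1  →[6↦7]→  1 = 1  −1 ⇒ G_5=0

3, 3, 3, 2, 1, 0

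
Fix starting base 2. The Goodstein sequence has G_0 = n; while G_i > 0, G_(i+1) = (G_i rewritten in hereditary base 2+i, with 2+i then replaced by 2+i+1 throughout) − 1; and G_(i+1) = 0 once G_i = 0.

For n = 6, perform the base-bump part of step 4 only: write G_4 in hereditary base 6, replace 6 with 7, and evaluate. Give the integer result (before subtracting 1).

G_0=6  [base 2] 2^2 + 2  →[2↦3]→  3^3 + 3 = 30  −1 ⇒ G_1=29
G_1=29  [base 3] 3^3 + 2  →[3↦4]→  4^4 + 2 = 258  −1 ⇒ G_2=257
G_2=257  [base 4] 4^4 + 1  →[4↦5]→  5^5 + 1 = 3126  −1 ⇒ G_3=3125
G_3=3125  [base 5] 5^5  →[5↦6]→  6^6 = 46656  −1 ⇒ G_4=46655

98040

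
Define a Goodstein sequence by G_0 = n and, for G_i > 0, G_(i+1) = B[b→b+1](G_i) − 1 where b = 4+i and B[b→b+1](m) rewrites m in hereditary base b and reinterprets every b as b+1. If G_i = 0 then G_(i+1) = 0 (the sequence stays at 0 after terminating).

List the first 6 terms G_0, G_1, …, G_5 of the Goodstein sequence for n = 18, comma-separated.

18, 26, 36, 48, 53, 58

18 —HB4→ 4^2 + 2 —bump→ 5^2 + 2 = 27 —(−1)→ 26
26 —HB5→ 5^2 + 1 —bump→ 6^2 + 1 = 37 —(−1)→ 36
36 —HB6→ 6^2 —bump→ 7^2 = 49 —(−1)→ 48
48 —HB7→ 6·7 + 6 —bump→ 6·8 + 6 = 54 —(−1)→ 53
53 —HB8→ 6·8 + 5 —bump→ 6·9 + 5 = 59 —(−1)→ 58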